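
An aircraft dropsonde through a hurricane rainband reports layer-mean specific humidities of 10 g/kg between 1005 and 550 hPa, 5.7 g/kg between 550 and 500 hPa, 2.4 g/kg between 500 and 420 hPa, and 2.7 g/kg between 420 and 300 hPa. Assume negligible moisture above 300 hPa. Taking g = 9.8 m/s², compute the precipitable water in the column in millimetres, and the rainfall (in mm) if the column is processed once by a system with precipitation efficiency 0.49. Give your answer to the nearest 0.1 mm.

Precipitable water is the column-integrated vapour mass per unit area: PW = (1/g) Σ q̄ Δp, with q in kg/kg and Δp in Pa (1 kg/m² of water = 1 mm).
Layer 1005–550 hPa: Δp = 455 hPa = 45500 Pa, q̄ = 0.01 kg/kg → 0.01 × 45500 / 9.8 = 46.43 mm
Layer 550–500 hPa: Δp = 50 hPa = 5000 Pa, q̄ = 0.0057 kg/kg → 0.0057 × 5000 / 9.8 = 2.91 mm
Layer 500–420 hPa: Δp = 80 hPa = 8000 Pa, q̄ = 0.0024 kg/kg → 0.0024 × 8000 / 9.8 = 1.96 mm
Layer 420–300 hPa: Δp = 120 hPa = 12000 Pa, q̄ = 0.0027 kg/kg → 0.0027 × 12000 / 9.8 = 3.31 mm
PW = 46.43 + 2.91 + 1.96 + 3.31 = 54.61 ≈ 54.6 mm.
Rainfall = ε × PW = 0.49 × 54.6 = 26.8 mm.

PW ≈ 54.6 mm; rainfall ≈ 26.8 mm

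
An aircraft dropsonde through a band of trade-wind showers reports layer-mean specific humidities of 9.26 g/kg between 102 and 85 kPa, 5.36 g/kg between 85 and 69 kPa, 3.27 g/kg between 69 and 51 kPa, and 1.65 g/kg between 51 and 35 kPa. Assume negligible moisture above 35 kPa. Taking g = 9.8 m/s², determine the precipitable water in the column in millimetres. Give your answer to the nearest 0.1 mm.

PW ≈ 33.5 mm

Precipitable water is the column-integrated vapour mass per unit area: PW = (1/g) Σ q̄ Δp, with q in kg/kg and Δp in Pa (1 kg/m² of water = 1 mm).
Layer 102–85 kPa: Δp = 170 hPa = 17000 Pa, q̄ = 0.00926 kg/kg → 0.00926 × 17000 / 9.8 = 16.06 mm
Layer 85–69 kPa: Δp = 160 hPa = 16000 Pa, q̄ = 0.00536 kg/kg → 0.00536 × 16000 / 9.8 = 8.75 mm
Layer 69–51 kPa: Δp = 180 hPa = 18000 Pa, q̄ = 0.00327 kg/kg → 0.00327 × 18000 / 9.8 = 6.01 mm
Layer 51–35 kPa: Δp = 160 hPa = 16000 Pa, q̄ = 0.00165 kg/kg → 0.00165 × 16000 / 9.8 = 2.69 mm
PW = 16.06 + 8.75 + 6.01 + 2.69 = 33.51 ≈ 33.5 mm.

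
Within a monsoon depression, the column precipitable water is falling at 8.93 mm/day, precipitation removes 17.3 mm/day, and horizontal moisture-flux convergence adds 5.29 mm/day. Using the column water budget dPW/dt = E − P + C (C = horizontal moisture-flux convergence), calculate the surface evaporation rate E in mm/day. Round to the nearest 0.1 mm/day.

E ≈ 3.1 mm/day

dPW/dt = -8.93 mm/day.
E = dPW/dt + P − C = (-8.93) + 17.3 − (5.29) = 3.1 mm/day.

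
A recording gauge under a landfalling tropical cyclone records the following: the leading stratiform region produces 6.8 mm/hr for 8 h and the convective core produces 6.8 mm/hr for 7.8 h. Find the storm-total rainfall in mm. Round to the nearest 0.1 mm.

total ≈ 107.4 mm

Total = Σ Rᵢ Δtᵢ = 6.8 × 8 + 6.8 × 7.8
      = 54.4 + 53.04 = 107.4 mm.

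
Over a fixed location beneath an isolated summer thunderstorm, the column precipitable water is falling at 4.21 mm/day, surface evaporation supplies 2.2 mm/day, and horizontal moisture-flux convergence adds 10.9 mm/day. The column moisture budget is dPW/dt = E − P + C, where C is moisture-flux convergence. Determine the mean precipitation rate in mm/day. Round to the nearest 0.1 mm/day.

P ≈ 17.3 mm/day

dPW/dt = -4.21 mm/day.
P = E + C − dPW/dt = 2.2 + (10.9) − (-4.21) = 17.3 mm/day.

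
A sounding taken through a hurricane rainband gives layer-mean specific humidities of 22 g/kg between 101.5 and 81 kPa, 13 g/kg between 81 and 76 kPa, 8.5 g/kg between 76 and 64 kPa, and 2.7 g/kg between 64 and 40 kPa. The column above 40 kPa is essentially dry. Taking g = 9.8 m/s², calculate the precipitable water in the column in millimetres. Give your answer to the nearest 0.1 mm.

PW ≈ 69.7 mm

Precipitable water is the column-integrated vapour mass per unit area: PW = (1/g) Σ q̄ Δp, with q in kg/kg and Δp in Pa (1 kg/m² of water = 1 mm).
Layer 101.5–81 kPa: Δp = 205 hPa = 20500 Pa, q̄ = 0.022 kg/kg → 0.022 × 20500 / 9.8 = 46.02 mm
Layer 81–76 kPa: Δp = 50 hPa = 5000 Pa, q̄ = 0.013 kg/kg → 0.013 × 5000 / 9.8 = 6.63 mm
Layer 76–64 kPa: Δp = 120 hPa = 12000 Pa, q̄ = 0.0085 kg/kg → 0.0085 × 12000 / 9.8 = 10.41 mm
Layer 64–40 kPa: Δp = 240 hPa = 24000 Pa, q̄ = 0.0027 kg/kg → 0.0027 × 24000 / 9.8 = 6.61 mm
PW = 46.02 + 6.63 + 10.41 + 6.61 = 69.67 ≈ 69.7 mm.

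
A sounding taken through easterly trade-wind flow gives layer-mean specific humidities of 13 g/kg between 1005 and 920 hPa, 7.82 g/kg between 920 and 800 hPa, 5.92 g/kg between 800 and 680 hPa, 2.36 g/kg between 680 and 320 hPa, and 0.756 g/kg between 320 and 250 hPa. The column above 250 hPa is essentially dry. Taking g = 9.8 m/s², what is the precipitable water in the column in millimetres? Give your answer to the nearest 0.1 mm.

PW ≈ 37.3 mm

Precipitable water is the column-integrated vapour mass per unit area: PW = (1/g) Σ q̄ Δp, with q in kg/kg and Δp in Pa (1 kg/m² of water = 1 mm).
Layer 1005–920 hPa: Δp = 85 hPa = 8500 Pa, q̄ = 0.013 kg/kg → 0.013 × 8500 / 9.8 = 11.28 mm
Layer 920–800 hPa: Δp = 120 hPa = 12000 Pa, q̄ = 0.00782 kg/kg → 0.00782 × 12000 / 9.8 = 9.58 mm
Layer 800–680 hPa: Δp = 120 hPa = 12000 Pa, q̄ = 0.00592 kg/kg → 0.00592 × 12000 / 9.8 = 7.25 mm
Layer 680–320 hPa: Δp = 360 hPa = 36000 Pa, q̄ = 0.00236 kg/kg → 0.00236 × 36000 / 9.8 = 8.67 mm
Layer 320–250 hPa: Δp = 70 hPa = 7000 Pa, q̄ = 0.000756 kg/kg → 0.000756 × 7000 / 9.8 = 0.54 mm
PW = 11.28 + 9.58 + 7.25 + 8.67 + 0.54 = 37.32 ≈ 37.3 mm.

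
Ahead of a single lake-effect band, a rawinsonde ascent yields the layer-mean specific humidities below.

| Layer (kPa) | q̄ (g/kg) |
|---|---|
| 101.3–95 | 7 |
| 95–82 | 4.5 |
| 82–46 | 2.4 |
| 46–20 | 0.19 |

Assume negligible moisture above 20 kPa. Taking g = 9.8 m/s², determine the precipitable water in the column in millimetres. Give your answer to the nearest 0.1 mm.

Precipitable water is the column-integrated vapour mass per unit area: PW = (1/g) Σ q̄ Δp, with q in kg/kg and Δp in Pa (1 kg/m² of water = 1 mm).
Layer 101.3–95 kPa: Δp = 63 hPa = 6300 Pa, q̄ = 0.007 kg/kg → 0.007 × 6300 / 9.8 = 4.50 mm
Layer 95–82 kPa: Δp = 130 hPa = 13000 Pa, q̄ = 0.0045 kg/kg → 0.0045 × 13000 / 9.8 = 5.97 mm
Layer 82–46 kPa: Δp = 360 hPa = 36000 Pa, q̄ = 0.0024 kg/kg → 0.0024 × 36000 / 9.8 = 8.82 mm
Layer 46–20 kPa: Δp = 260 hPa = 26000 Pa, q̄ = 0.00019 kg/kg → 0.00019 × 26000 / 9.8 = 0.50 mm
PW = 4.50 + 5.97 + 8.82 + 0.50 = 19.79 ≈ 19.8 mm.

PW ≈ 19.8 mm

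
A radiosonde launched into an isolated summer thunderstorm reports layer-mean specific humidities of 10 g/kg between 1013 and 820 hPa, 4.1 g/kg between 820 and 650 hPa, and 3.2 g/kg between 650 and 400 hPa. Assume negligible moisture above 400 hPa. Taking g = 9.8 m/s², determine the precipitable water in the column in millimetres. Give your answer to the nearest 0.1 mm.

Precipitable water is the column-integrated vapour mass per unit area: PW = (1/g) Σ q̄ Δp, with q in kg/kg and Δp in Pa (1 kg/m² of water = 1 mm).
Layer 1013–820 hPa: Δp = 193 hPa = 19300 Pa, q̄ = 0.01 kg/kg → 0.01 × 19300 / 9.8 = 19.69 mm
Layer 820–650 hPa: Δp = 170 hPa = 17000 Pa, q̄ = 0.0041 kg/kg → 0.0041 × 17000 / 9.8 = 7.11 mm
Layer 650–400 hPa: Δp = 250 hPa = 25000 Pa, q̄ = 0.0032 kg/kg → 0.0032 × 25000 / 9.8 = 8.16 mm
PW = 19.69 + 7.11 + 8.16 = 34.96 ≈ 35.0 mm.

PW ≈ 35.0 mm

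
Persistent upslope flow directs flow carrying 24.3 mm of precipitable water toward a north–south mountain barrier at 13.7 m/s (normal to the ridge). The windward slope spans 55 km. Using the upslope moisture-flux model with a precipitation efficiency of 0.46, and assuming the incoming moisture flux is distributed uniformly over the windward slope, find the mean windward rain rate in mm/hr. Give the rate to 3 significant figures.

R ≈ 10.0 mm/hr

Incoming column moisture flux per unit ridge length: F = V × PW = 13.7 × 24.3 = 332.91 mm·m/s.
Spread over the 55 km slope with efficiency ε = 0.46: R = ε·F/W = 0.46 × 332.91 / 55000 m = 2.784e-03 mm/s.
R = 2.784e-03 × 3600 = 10.0 mm/hr.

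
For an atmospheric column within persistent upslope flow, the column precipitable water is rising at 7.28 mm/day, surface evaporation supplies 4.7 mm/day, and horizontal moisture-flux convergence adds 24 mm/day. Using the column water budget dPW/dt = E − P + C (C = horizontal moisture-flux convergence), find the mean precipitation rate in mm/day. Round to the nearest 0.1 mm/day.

dPW/dt = +7.28 mm/day.
P = E + C − dPW/dt = 4.7 + (24) − (+7.28) = 21.4 mm/day.

P ≈ 21.4 mm/day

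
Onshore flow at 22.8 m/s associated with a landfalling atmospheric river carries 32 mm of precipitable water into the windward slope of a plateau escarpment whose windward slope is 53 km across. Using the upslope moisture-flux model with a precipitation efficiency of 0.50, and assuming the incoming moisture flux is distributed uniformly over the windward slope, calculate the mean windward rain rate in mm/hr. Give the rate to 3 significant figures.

R ≈ 24.8 mm/hr

Incoming column moisture flux per unit ridge length: F = V × PW = 22.8 × 32 = 729.6 mm·m/s.
Spread over the 53 km slope with efficiency ε = 0.50: R = ε·F/W = 0.50 × 729.6 / 53000 m = 6.883e-03 mm/s.
R = 6.883e-03 × 3600 = 24.8 mm/hr.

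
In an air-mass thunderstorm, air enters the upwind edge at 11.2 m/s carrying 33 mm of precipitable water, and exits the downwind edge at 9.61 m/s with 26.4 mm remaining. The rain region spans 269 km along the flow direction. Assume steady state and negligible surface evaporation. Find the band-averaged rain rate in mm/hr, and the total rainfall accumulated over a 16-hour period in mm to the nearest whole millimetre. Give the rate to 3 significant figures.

R ≈ 1.55 mm/hr; total ≈ 25 mm

Column moisture flux per unit crosswind length is F = V × PW.
Inflow: F_in = 11.2 × 33 = 369.6 mm·m/s
Outflow: F_out = 9.61 × 26.4 = 253.704 mm·m/s
Steady-state rate R = (F_in − F_out)/L = (369.6 − 253.704) / 269000 m = 4.308e-04 mm/s.
R = 4.308e-04 × 3600 = 1.55 mm/hr.
Over 16 h: total = 1.55 × 16 = 24.8 ≈ 25 mm.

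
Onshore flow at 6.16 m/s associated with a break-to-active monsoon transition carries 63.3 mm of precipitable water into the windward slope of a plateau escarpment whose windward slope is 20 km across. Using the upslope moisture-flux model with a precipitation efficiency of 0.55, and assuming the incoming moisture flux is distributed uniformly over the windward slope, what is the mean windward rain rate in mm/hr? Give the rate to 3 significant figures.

Incoming column moisture flux per unit ridge length: F = V × PW = 6.16 × 63.3 = 389.928 mm·m/s.
Spread over the 20 km slope with efficiency ε = 0.55: R = ε·F/W = 0.55 × 389.928 / 20000 m = 1.072e-02 mm/s.
R = 1.072e-02 × 3600 = 38.6 mm/hr.

R ≈ 38.6 mm/hr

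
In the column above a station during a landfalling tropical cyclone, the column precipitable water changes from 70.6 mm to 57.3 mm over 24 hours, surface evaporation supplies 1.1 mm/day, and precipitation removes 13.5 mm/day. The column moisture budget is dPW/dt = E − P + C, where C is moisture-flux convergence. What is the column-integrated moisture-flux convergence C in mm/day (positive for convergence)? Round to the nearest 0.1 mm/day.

C ≈ -0.9 mm/day

dPW/dt = (57.3 − 70.6) mm / (24/24 day) = -13.300 mm/day.
C = dPW/dt − E + P = (-13.300) − 1.1 + 13.5 = -0.9 mm/day.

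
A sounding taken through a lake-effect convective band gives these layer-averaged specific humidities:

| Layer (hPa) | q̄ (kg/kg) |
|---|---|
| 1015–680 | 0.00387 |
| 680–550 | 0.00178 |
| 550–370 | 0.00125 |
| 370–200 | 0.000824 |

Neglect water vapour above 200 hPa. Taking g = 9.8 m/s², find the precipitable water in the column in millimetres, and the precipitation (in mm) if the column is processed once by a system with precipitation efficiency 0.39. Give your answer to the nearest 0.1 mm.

PW ≈ 19.3 mm; precipitation ≈ 7.5 mm

Precipitable water is the column-integrated vapour mass per unit area: PW = (1/g) Σ q̄ Δp, with q in kg/kg and Δp in Pa (1 kg/m² of water = 1 mm).
Layer 1015–680 hPa: Δp = 335 hPa = 33500 Pa, q̄ = 0.00387 kg/kg → 0.00387 × 33500 / 9.8 = 13.23 mm
Layer 680–550 hPa: Δp = 130 hPa = 13000 Pa, q̄ = 0.00178 kg/kg → 0.00178 × 13000 / 9.8 = 2.36 mm
Layer 550–370 hPa: Δp = 180 hPa = 18000 Pa, q̄ = 0.00125 kg/kg → 0.00125 × 18000 / 9.8 = 2.30 mm
Layer 370–200 hPa: Δp = 170 hPa = 17000 Pa, q̄ = 0.000824 kg/kg → 0.000824 × 17000 / 9.8 = 1.43 mm
PW = 13.23 + 2.36 + 2.30 + 1.43 = 19.32 ≈ 19.3 mm.
Precipitation = ε × PW = 0.39 × 19.3 = 7.5 mm.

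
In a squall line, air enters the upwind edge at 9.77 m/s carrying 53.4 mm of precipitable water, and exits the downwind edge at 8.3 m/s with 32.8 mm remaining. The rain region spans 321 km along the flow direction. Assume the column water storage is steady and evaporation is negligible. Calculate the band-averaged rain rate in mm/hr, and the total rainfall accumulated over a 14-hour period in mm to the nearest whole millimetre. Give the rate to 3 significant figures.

Column moisture flux per unit crosswind length is F = V × PW.
Inflow: F_in = 9.77 × 53.4 = 521.718 mm·m/s
Outflow: F_out = 8.3 × 32.8 = 272.24 mm·m/s
Steady-state rate R = (F_in − F_out)/L = (521.718 − 272.24) / 321000 m = 7.772e-04 mm/s.
R = 7.772e-04 × 3600 = 2.80 mm/hr.
Over 14 h: total = 2.80 × 14 = 39.2 ≈ 39 mm.

R ≈ 2.80 mm/hr; total ≈ 39 mm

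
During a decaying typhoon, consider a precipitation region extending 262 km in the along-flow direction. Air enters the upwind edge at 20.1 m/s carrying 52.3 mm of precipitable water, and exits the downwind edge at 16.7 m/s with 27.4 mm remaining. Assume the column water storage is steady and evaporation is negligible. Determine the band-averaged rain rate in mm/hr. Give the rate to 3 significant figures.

Column moisture flux per unit crosswind length is F = V × PW.
Inflow: F_in = 20.1 × 52.3 = 1051.23 mm·m/s
Outflow: F_out = 16.7 × 27.4 = 457.58 mm·m/s
Steady-state rate R = (F_in − F_out)/L = (1051.23 − 457.58) / 262000 m = 2.266e-03 mm/s.
R = 2.266e-03 × 3600 = 8.16 mm/hr.

R ≈ 8.16 mm/hr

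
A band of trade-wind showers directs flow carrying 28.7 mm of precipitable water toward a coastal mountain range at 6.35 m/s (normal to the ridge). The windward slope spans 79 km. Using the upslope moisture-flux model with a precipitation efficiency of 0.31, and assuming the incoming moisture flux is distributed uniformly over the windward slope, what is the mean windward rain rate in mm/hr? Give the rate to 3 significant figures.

Incoming column moisture flux per unit ridge length: F = V × PW = 6.35 × 28.7 = 182.245 mm·m/s.
Spread over the 79 km slope with efficiency ε = 0.31: R = ε·F/W = 0.31 × 182.245 / 79000 m = 7.151e-04 mm/s.
R = 7.151e-04 × 3600 = 2.57 mm/hr.

R ≈ 2.57 mm/hr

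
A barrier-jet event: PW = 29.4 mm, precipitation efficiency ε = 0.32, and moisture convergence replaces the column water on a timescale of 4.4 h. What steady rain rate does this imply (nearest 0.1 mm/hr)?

R ≈ 2.1 mm/hr

Each overturning extracts ε × PW = 0.32 × 29.4 = 9.408 mm.
Rate = ε·PW / τ = 9.408 / 4.4 h = 2.1 mm/hr.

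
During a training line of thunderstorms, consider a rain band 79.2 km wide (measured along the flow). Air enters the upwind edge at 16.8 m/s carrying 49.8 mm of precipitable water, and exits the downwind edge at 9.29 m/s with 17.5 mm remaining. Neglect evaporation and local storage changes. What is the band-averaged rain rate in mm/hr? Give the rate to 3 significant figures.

R ≈ 30.6 mm/hr

Column moisture flux per unit crosswind length is F = V × PW.
Inflow: F_in = 16.8 × 49.8 = 836.64 mm·m/s
Outflow: F_out = 9.29 × 17.5 = 162.575 mm·m/s
Steady-state rate R = (F_in − F_out)/L = (836.64 − 162.575) / 79200 m = 8.511e-03 mm/s.
R = 8.511e-03 × 3600 = 30.6 mm/hr.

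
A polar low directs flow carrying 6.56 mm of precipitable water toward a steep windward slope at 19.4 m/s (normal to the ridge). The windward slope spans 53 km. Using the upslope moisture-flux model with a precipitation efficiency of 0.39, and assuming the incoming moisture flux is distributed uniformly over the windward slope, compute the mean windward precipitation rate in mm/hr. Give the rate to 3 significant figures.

R ≈ 3.37 mm/hr

Incoming column moisture flux per unit ridge length: F = V × PW = 19.4 × 6.56 = 127.264 mm·m/s.
Spread over the 53 km slope with efficiency ε = 0.39: R = ε·F/W = 0.39 × 127.264 / 53000 m = 9.365e-04 mm/s.
R = 9.365e-04 × 3600 = 3.37 mm/hr.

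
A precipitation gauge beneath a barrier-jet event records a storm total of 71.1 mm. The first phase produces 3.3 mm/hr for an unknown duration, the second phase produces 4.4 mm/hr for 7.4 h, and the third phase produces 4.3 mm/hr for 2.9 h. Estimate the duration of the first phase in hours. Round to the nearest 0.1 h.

duration ≈ 7.9 h

Known phases: 4.4 × 7.4 + 4.3 × 2.9 = 32.56 + 12.47 = 45.03 mm.
Remaining depth = 71.1 − 45.03 = 26.07 mm.
Duration = 26.07 / 3.3 = 7.9 h.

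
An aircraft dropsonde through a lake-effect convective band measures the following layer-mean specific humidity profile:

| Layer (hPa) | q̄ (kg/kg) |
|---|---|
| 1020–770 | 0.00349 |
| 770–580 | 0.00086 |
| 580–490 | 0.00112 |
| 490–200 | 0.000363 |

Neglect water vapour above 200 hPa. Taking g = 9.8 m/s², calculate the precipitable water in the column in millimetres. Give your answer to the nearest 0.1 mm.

Precipitable water is the column-integrated vapour mass per unit area: PW = (1/g) Σ q̄ Δp, with q in kg/kg and Δp in Pa (1 kg/m² of water = 1 mm).
Layer 1020–770 hPa: Δp = 250 hPa = 25000 Pa, q̄ = 0.00349 kg/kg → 0.00349 × 25000 / 9.8 = 8.90 mm
Layer 770–580 hPa: Δp = 190 hPa = 19000 Pa, q̄ = 0.00086 kg/kg → 0.00086 × 19000 / 9.8 = 1.67 mm
Layer 580–490 hPa: Δp = 90 hPa = 9000 Pa, q̄ = 0.00112 kg/kg → 0.00112 × 9000 / 9.8 = 1.03 mm
Layer 490–200 hPa: Δp = 290 hPa = 29000 Pa, q̄ = 0.000363 kg/kg → 0.000363 × 29000 / 9.8 = 1.07 mm
PW = 8.90 + 1.67 + 1.03 + 1.07 = 12.67 ≈ 12.7 mm.

PW ≈ 12.7 mm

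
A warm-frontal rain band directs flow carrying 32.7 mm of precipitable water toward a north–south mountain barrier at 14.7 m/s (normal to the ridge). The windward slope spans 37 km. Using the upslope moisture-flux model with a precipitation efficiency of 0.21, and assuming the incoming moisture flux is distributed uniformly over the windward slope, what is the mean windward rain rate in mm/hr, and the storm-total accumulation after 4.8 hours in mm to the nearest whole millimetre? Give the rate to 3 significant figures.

R ≈ 9.82 mm/hr; total ≈ 47 mm

Incoming column moisture flux per unit ridge length: F = V × PW = 14.7 × 32.7 = 480.69 mm·m/s.
Spread over the 37 km slope with efficiency ε = 0.21: R = ε·F/W = 0.21 × 480.69 / 37000 m = 2.728e-03 mm/s.
R = 2.728e-03 × 3600 = 9.82 mm/hr.
Over 4.8 h: total = 9.82 × 4.8 = 47.136 ≈ 47 mm.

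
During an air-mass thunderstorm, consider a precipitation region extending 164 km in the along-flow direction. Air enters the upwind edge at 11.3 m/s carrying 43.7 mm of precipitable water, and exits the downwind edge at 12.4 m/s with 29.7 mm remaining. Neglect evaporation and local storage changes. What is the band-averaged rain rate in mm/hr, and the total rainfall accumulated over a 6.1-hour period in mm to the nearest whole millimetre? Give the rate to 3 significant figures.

Column moisture flux per unit crosswind length is F = V × PW.
Inflow: F_in = 11.3 × 43.7 = 493.81 mm·m/s
Outflow: F_out = 12.4 × 29.7 = 368.28 mm·m/s
Steady-state rate R = (F_in − F_out)/L = (493.81 − 368.28) / 164000 m = 7.654e-04 mm/s.
R = 7.654e-04 × 3600 = 2.76 mm/hr.
Over 6.1 h: total = 2.76 × 6.1 = 16.836 ≈ 17 mm.

R ≈ 2.76 mm/hr; total ≈ 17 mm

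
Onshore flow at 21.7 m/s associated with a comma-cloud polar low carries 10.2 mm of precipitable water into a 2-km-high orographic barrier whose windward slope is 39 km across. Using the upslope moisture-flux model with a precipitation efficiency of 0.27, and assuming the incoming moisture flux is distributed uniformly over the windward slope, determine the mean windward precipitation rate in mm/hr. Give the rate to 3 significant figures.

Incoming column moisture flux per unit ridge length: F = V × PW = 21.7 × 10.2 = 221.34 mm·m/s.
Spread over the 39 km slope with efficiency ε = 0.27: R = ε·F/W = 0.27 × 221.34 / 39000 m = 1.532e-03 mm/s.
R = 1.532e-03 × 3600 = 5.52 mm/hr.

R ≈ 5.52 mm/hr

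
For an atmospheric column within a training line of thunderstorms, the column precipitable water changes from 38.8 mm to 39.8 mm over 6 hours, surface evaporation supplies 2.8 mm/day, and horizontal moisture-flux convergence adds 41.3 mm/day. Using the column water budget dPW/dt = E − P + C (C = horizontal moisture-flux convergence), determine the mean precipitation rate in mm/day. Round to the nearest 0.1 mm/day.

dPW/dt = (39.8 − 38.8) mm / (6/24 day) = +4.000 mm/day.
P = E + C − dPW/dt = 2.8 + (41.3) − (+4.000) = 40.1 mm/day.

P ≈ 40.1 mm/day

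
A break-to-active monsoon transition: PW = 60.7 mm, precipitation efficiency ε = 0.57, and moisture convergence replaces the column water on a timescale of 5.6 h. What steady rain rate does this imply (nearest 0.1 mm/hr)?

Each overturning extracts ε × PW = 0.57 × 60.7 = 34.599 mm.
Rate = ε·PW / τ = 34.599 / 5.6 h = 6.2 mm/hr.

R ≈ 6.2 mm/hr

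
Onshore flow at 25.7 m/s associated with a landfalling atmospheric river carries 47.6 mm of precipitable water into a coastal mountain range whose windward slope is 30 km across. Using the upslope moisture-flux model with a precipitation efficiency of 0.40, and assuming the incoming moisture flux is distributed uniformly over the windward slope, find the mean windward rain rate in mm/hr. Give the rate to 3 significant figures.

R ≈ 58.7 mm/hr

Incoming column moisture flux per unit ridge length: F = V × PW = 25.7 × 47.6 = 1223.32 mm·m/s.
Spread over the 30 km slope with efficiency ε = 0.40: R = ε·F/W = 0.40 × 1223.32 / 30000 m = 1.631e-02 mm/s.
R = 1.631e-02 × 3600 = 58.7 mm/hr.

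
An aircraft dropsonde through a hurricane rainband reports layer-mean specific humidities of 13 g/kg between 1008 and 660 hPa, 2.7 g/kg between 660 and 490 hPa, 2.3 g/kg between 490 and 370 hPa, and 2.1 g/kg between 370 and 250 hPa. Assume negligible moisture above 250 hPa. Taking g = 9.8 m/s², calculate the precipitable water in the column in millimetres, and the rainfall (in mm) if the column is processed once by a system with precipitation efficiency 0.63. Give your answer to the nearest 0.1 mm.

Precipitable water is the column-integrated vapour mass per unit area: PW = (1/g) Σ q̄ Δp, with q in kg/kg and Δp in Pa (1 kg/m² of water = 1 mm).
Layer 1008–660 hPa: Δp = 348 hPa = 34800 Pa, q̄ = 0.013 kg/kg → 0.013 × 34800 / 9.8 = 46.16 mm
Layer 660–490 hPa: Δp = 170 hPa = 17000 Pa, q̄ = 0.0027 kg/kg → 0.0027 × 17000 / 9.8 = 4.68 mm
Layer 490–370 hPa: Δp = 120 hPa = 12000 Pa, q̄ = 0.0023 kg/kg → 0.0023 × 12000 / 9.8 = 2.82 mm
Layer 370–250 hPa: Δp = 120 hPa = 12000 Pa, q̄ = 0.0021 kg/kg → 0.0021 × 12000 / 9.8 = 2.57 mm
PW = 46.16 + 4.68 + 2.82 + 2.57 = 56.23 ≈ 56.2 mm.
Rainfall = ε × PW = 0.63 × 56.2 = 35.4 mm.

PW ≈ 56.2 mm; rainfall ≈ 35.4 mm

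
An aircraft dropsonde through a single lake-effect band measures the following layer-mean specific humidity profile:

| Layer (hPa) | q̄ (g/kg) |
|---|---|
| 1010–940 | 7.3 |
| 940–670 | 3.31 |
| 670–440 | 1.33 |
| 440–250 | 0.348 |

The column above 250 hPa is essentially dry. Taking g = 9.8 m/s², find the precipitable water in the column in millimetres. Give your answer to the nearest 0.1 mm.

Precipitable water is the column-integrated vapour mass per unit area: PW = (1/g) Σ q̄ Δp, with q in kg/kg and Δp in Pa (1 kg/m² of water = 1 mm).
Layer 1010–940 hPa: Δp = 70 hPa = 7000 Pa, q̄ = 0.0073 kg/kg → 0.0073 × 7000 / 9.8 = 5.21 mm
Layer 940–670 hPa: Δp = 270 hPa = 27000 Pa, q̄ = 0.00331 kg/kg → 0.00331 × 27000 / 9.8 = 9.12 mm
Layer 670–440 hPa: Δp = 230 hPa = 23000 Pa, q̄ = 0.00133 kg/kg → 0.00133 × 23000 / 9.8 = 3.12 mm
Layer 440–250 hPa: Δp = 190 hPa = 19000 Pa, q̄ = 0.000348 kg/kg → 0.000348 × 19000 / 9.8 = 0.67 mm
PW = 5.21 + 9.12 + 3.12 + 0.67 = 18.12 ≈ 18.1 mm.

PW ≈ 18.1 mm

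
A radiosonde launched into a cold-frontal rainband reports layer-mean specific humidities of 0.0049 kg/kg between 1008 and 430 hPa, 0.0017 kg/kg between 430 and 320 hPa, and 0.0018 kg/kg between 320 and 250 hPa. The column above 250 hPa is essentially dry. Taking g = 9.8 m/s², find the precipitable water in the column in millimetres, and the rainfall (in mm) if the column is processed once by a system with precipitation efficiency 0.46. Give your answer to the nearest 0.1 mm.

Precipitable water is the column-integrated vapour mass per unit area: PW = (1/g) Σ q̄ Δp, with q in kg/kg and Δp in Pa (1 kg/m² of water = 1 mm).
Layer 1008–430 hPa: Δp = 578 hPa = 57800 Pa, q̄ = 0.0049 kg/kg → 0.0049 × 57800 / 9.8 = 28.90 mm
Layer 430–320 hPa: Δp = 110 hPa = 11000 Pa, q̄ = 0.0017 kg/kg → 0.0017 × 11000 / 9.8 = 1.91 mm
Layer 320–250 hPa: Δp = 70 hPa = 7000 Pa, q̄ = 0.0018 kg/kg → 0.0018 × 7000 / 9.8 = 1.29 mm
PW = 28.90 + 1.91 + 1.29 = 32.10 ≈ 32.1 mm.
Rainfall = ε × PW = 0.46 × 32.1 = 14.8 mm.

PW ≈ 32.1 mm; rainfall ≈ 14.8 mm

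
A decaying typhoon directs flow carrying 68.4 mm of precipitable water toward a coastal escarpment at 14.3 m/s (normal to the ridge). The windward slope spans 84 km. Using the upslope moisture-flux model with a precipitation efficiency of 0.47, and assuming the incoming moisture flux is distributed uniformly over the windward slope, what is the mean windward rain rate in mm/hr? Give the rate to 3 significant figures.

Incoming column moisture flux per unit ridge length: F = V × PW = 14.3 × 68.4 = 978.12 mm·m/s.
Spread over the 84 km slope with efficiency ε = 0.47: R = ε·F/W = 0.47 × 978.12 / 84000 m = 5.473e-03 mm/s.
R = 5.473e-03 × 3600 = 19.7 mm/hr.

R ≈ 19.7 mm/hr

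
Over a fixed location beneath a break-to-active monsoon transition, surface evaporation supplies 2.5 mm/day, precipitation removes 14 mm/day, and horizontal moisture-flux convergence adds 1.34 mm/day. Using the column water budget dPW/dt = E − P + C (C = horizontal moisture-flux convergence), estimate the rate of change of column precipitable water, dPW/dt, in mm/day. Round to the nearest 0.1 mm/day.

dPW/dt ≈ -10.2 mm/day

dPW/dt = E − P + C = 2.5 − 14 + (1.34) = -10.2 mm/day.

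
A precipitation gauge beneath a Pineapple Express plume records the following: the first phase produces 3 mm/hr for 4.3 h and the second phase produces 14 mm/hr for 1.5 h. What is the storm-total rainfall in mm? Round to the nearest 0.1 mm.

total ≈ 33.9 mm

Total = Σ Rᵢ Δtᵢ = 3 × 4.3 + 14 × 1.5
      = 12.9 + 21 = 33.9 mm.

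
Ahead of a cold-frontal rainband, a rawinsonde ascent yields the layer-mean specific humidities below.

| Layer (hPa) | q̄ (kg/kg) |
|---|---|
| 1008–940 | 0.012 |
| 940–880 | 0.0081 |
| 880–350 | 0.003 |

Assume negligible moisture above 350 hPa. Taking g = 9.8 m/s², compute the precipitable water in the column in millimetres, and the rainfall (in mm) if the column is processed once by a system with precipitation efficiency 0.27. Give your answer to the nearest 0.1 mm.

PW ≈ 29.5 mm; rainfall ≈ 8.0 mm

Precipitable water is the column-integrated vapour mass per unit area: PW = (1/g) Σ q̄ Δp, with q in kg/kg and Δp in Pa (1 kg/m² of water = 1 mm).
Layer 1008–940 hPa: Δp = 68 hPa = 6800 Pa, q̄ = 0.012 kg/kg → 0.012 × 6800 / 9.8 = 8.33 mm
Layer 940–880 hPa: Δp = 60 hPa = 6000 Pa, q̄ = 0.0081 kg/kg → 0.0081 × 6000 / 9.8 = 4.96 mm
Layer 880–350 hPa: Δp = 530 hPa = 53000 Pa, q̄ = 0.003 kg/kg → 0.003 × 53000 / 9.8 = 16.22 mm
PW = 8.33 + 4.96 + 16.22 = 29.51 ≈ 29.5 mm.
Rainfall = ε × PW = 0.27 × 29.5 = 8.0 mm.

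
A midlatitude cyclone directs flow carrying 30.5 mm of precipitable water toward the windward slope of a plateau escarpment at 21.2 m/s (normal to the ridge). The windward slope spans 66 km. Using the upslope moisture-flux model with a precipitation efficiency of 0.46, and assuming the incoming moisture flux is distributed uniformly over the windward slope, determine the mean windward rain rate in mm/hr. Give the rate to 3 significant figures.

Incoming column moisture flux per unit ridge length: F = V × PW = 21.2 × 30.5 = 646.6 mm·m/s.
Spread over the 66 km slope with efficiency ε = 0.46: R = ε·F/W = 0.46 × 646.6 / 66000 m = 4.507e-03 mm/s.
R = 4.507e-03 × 3600 = 16.2 mm/hr.

R ≈ 16.2 mm/hr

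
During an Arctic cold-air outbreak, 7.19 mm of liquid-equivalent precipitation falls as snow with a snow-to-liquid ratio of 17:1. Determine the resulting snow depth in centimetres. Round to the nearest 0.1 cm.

snow depth ≈ 12.2 cm

Snow depth = liquid × ratio = 7.19 mm × 17 = 122.23 mm = 12.2 cm.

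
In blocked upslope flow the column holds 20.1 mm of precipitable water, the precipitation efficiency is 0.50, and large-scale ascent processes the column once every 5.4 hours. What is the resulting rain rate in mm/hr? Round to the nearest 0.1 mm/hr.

Each overturning extracts ε × PW = 0.50 × 20.1 = 10.05 mm.
Rate = ε·PW / τ = 10.05 / 5.4 h = 1.9 mm/hr.

R ≈ 1.9 mm/hr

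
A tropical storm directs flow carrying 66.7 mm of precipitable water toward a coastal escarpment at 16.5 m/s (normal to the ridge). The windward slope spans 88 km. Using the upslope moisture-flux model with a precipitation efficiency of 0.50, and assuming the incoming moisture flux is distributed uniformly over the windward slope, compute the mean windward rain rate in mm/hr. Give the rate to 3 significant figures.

Incoming column moisture flux per unit ridge length: F = V × PW = 16.5 × 66.7 = 1100.55 mm·m/s.
Spread over the 88 km slope with efficiency ε = 0.50: R = ε·F/W = 0.50 × 1100.55 / 88000 m = 6.253e-03 mm/s.
R = 6.253e-03 × 3600 = 22.5 mm/hr.

R ≈ 22.5 mm/hr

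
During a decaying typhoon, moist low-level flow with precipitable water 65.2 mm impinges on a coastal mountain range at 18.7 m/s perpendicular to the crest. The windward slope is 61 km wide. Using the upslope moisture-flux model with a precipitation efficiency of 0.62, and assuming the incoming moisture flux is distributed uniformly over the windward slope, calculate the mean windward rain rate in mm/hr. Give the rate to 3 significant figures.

Incoming column moisture flux per unit ridge length: F = V × PW = 18.7 × 65.2 = 1219.24 mm·m/s.
Spread over the 61 km slope with efficiency ε = 0.62: R = ε·F/W = 0.62 × 1219.24 / 61000 m = 1.239e-02 mm/s.
R = 1.239e-02 × 3600 = 44.6 mm/hr.

R ≈ 44.6 mm/hr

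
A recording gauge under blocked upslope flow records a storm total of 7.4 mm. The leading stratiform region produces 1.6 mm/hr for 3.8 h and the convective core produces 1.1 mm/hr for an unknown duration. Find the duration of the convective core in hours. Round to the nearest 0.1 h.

Known phases: 1.6 × 3.8 = 6.08 mm.
Remaining depth = 7.4 − 6.08 = 1.32 mm.
Duration = 1.32 / 1.1 = 1.2 h.

duration ≈ 1.2 h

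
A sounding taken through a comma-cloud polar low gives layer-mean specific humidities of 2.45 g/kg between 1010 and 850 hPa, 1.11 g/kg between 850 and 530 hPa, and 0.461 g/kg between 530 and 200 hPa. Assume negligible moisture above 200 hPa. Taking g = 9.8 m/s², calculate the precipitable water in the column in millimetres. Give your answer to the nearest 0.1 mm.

Precipitable water is the column-integrated vapour mass per unit area: PW = (1/g) Σ q̄ Δp, with q in kg/kg and Δp in Pa (1 kg/m² of water = 1 mm).
Layer 1010–850 hPa: Δp = 160 hPa = 16000 Pa, q̄ = 0.00245 kg/kg → 0.00245 × 16000 / 9.8 = 4.00 mm
Layer 850–530 hPa: Δp = 320 hPa = 32000 Pa, q̄ = 0.00111 kg/kg → 0.00111 × 32000 / 9.8 = 3.62 mm
Layer 530–200 hPa: Δp = 330 hPa = 33000 Pa, q̄ = 0.000461 kg/kg → 0.000461 × 33000 / 9.8 = 1.55 mm
PW = 4.00 + 3.62 + 1.55 = 9.17 ≈ 9.2 mm.

PW ≈ 9.2 mm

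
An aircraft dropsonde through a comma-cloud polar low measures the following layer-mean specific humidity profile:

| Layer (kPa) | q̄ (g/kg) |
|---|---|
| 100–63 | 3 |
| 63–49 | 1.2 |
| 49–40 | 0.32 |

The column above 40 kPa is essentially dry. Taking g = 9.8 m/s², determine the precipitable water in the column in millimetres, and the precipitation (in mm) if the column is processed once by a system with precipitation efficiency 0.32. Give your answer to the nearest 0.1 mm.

PW ≈ 13.3 mm; precipitation ≈ 4.3 mm

Precipitable water is the column-integrated vapour mass per unit area: PW = (1/g) Σ q̄ Δp, with q in kg/kg and Δp in Pa (1 kg/m² of water = 1 mm).
Layer 100–63 kPa: Δp = 370 hPa = 37000 Pa, q̄ = 0.003 kg/kg → 0.003 × 37000 / 9.8 = 11.33 mm
Layer 63–49 kPa: Δp = 140 hPa = 14000 Pa, q̄ = 0.0012 kg/kg → 0.0012 × 14000 / 9.8 = 1.71 mm
Layer 49–40 kPa: Δp = 90 hPa = 9000 Pa, q̄ = 0.00032 kg/kg → 0.00032 × 9000 / 9.8 = 0.29 mm
PW = 11.33 + 1.71 + 0.29 = 13.33 ≈ 13.3 mm.
Precipitation = ε × PW = 0.32 × 13.3 = 4.3 mm.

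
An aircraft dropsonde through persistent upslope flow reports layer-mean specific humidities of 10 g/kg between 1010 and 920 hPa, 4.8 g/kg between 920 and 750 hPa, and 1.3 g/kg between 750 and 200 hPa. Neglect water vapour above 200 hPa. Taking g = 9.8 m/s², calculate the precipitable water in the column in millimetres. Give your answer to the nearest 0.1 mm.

Precipitable water is the column-integrated vapour mass per unit area: PW = (1/g) Σ q̄ Δp, with q in kg/kg and Δp in Pa (1 kg/m² of water = 1 mm).
Layer 1010–920 hPa: Δp = 90 hPa = 9000 Pa, q̄ = 0.01 kg/kg → 0.01 × 9000 / 9.8 = 9.18 mm
Layer 920–750 hPa: Δp = 170 hPa = 17000 Pa, q̄ = 0.0048 kg/kg → 0.0048 × 17000 / 9.8 = 8.33 mm
Layer 750–200 hPa: Δp = 550 hPa = 55000 Pa, q̄ = 0.0013 kg/kg → 0.0013 × 55000 / 9.8 = 7.30 mm
PW = 9.18 + 8.33 + 7.30 = 24.81 ≈ 24.8 mm.

PW ≈ 24.8 mm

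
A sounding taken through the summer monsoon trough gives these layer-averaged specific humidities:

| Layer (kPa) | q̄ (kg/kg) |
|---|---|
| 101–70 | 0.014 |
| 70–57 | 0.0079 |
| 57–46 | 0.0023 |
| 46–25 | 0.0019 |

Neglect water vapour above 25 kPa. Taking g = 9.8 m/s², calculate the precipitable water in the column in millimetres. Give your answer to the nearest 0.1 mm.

Precipitable water is the column-integrated vapour mass per unit area: PW = (1/g) Σ q̄ Δp, with q in kg/kg and Δp in Pa (1 kg/m² of water = 1 mm).
Layer 101–70 kPa: Δp = 310 hPa = 31000 Pa, q̄ = 0.014 kg/kg → 0.014 × 31000 / 9.8 = 44.29 mm
Layer 70–57 kPa: Δp = 130 hPa = 13000 Pa, q̄ = 0.0079 kg/kg → 0.0079 × 13000 / 9.8 = 10.48 mm
Layer 57–46 kPa: Δp = 110 hPa = 11000 Pa, q̄ = 0.0023 kg/kg → 0.0023 × 11000 / 9.8 = 2.58 mm
Layer 46–25 kPa: Δp = 210 hPa = 21000 Pa, q̄ = 0.0019 kg/kg → 0.0019 × 21000 / 9.8 = 4.07 mm
PW = 44.29 + 10.48 + 2.58 + 4.07 = 61.42 ≈ 61.4 mm.

PW ≈ 61.4 mm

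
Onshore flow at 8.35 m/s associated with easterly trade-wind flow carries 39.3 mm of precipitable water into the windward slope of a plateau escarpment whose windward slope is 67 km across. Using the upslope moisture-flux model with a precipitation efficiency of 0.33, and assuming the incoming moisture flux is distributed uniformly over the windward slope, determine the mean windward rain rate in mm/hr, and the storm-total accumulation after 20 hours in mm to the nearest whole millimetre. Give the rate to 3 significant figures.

R ≈ 5.82 mm/hr; total ≈ 116 mm

Incoming column moisture flux per unit ridge length: F = V × PW = 8.35 × 39.3 = 328.155 mm·m/s.
Spread over the 67 km slope with efficiency ε = 0.33: R = ε·F/W = 0.33 × 328.155 / 67000 m = 1.616e-03 mm/s.
R = 1.616e-03 × 3600 = 5.82 mm/hr.
Over 20 h: total = 5.82 × 20 = 116.4 ≈ 116 mm.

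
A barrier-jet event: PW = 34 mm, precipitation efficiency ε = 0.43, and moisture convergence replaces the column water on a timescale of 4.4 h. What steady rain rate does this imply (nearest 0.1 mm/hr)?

Each overturning extracts ε × PW = 0.43 × 34 = 14.62 mm.
Rate = ε·PW / τ = 14.62 / 4.4 h = 3.3 mm/hr.

R ≈ 3.3 mm/hr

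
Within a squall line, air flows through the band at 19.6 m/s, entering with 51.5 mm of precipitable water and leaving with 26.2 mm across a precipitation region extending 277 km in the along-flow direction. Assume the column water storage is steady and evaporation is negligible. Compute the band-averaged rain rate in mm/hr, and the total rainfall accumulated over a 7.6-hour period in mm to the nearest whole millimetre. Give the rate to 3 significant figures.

Column moisture flux per unit crosswind length is F = V × PW.
Inflow: F_in = 19.6 × 51.5 = 1009.4 mm·m/s
Outflow: F_out = 19.6 × 26.2 = 513.52 mm·m/s
Steady-state rate R = (F_in − F_out)/L = (1009.4 − 513.52) / 277000 m = 1.790e-03 mm/s.
R = 1.790e-03 × 3600 = 6.44 mm/hr.
Over 7.6 h: total = 6.44 × 7.6 = 48.944 ≈ 49 mm.

R ≈ 6.44 mm/hr; total ≈ 49 mm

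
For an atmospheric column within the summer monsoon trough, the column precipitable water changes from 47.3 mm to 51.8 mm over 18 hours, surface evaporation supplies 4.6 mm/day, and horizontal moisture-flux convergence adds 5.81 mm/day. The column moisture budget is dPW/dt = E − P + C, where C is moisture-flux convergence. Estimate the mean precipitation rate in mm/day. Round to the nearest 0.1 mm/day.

dPW/dt = (51.8 − 47.3) mm / (18/24 day) = +6.000 mm/day.
P = E + C − dPW/dt = 4.6 + (5.81) − (+6.000) = 4.4 mm/day.

P ≈ 4.4 mm/day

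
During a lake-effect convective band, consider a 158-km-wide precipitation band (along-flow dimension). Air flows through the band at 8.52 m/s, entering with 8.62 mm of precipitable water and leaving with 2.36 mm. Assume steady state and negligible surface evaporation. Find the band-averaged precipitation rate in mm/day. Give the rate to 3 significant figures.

R ≈ 29.2 mm/day

Column moisture flux per unit crosswind length is F = V × PW.
Inflow: F_in = 8.52 × 8.62 = 73.4424 mm·m/s
Outflow: F_out = 8.52 × 2.36 = 20.1072 mm·m/s
Steady-state rate R = (F_in − F_out)/L = (73.4424 − 20.1072) / 158000 m = 3.376e-04 mm/s.
R = 3.376e-04 × 3600 × 24 = 29.2 mm/day.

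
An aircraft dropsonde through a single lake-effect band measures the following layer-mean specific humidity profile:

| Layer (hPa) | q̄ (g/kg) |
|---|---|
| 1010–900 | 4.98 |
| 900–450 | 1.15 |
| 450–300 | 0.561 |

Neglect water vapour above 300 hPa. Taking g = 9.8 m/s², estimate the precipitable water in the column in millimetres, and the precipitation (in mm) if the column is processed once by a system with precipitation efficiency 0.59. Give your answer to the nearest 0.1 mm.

Precipitable water is the column-integrated vapour mass per unit area: PW = (1/g) Σ q̄ Δp, with q in kg/kg and Δp in Pa (1 kg/m² of water = 1 mm).
Layer 1010–900 hPa: Δp = 110 hPa = 11000 Pa, q̄ = 0.00498 kg/kg → 0.00498 × 11000 / 9.8 = 5.59 mm
Layer 900–450 hPa: Δp = 450 hPa = 45000 Pa, q̄ = 0.00115 kg/kg → 0.00115 × 45000 / 9.8 = 5.28 mm
Layer 450–300 hPa: Δp = 150 hPa = 15000 Pa, q̄ = 0.000561 kg/kg → 0.000561 × 15000 / 9.8 = 0.86 mm
PW = 5.59 + 5.28 + 0.86 = 11.73 ≈ 11.7 mm.
Precipitation = ε × PW = 0.59 × 11.7 = 6.9 mm.

PW ≈ 11.7 mm; precipitation ≈ 6.9 mm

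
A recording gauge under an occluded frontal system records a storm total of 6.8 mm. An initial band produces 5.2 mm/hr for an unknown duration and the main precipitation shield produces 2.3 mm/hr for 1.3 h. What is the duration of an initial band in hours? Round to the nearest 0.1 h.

duration ≈ 0.7 h

Known phases: 2.3 × 1.3 = 2.99 mm.
Remaining depth = 6.8 − 2.99 = 3.81 mm.
Duration = 3.81 / 5.2 = 0.7 h.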